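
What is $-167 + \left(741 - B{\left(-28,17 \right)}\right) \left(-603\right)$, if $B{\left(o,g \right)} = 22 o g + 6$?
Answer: $-6757988$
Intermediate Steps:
$B{\left(o,g \right)} = 6 + 22 g o$ ($B{\left(o,g \right)} = 22 g o + 6 = 6 + 22 g o$)
$-167 + \left(741 - B{\left(-28,17 \right)}\right) \left(-603\right) = -167 + \left(741 - \left(6 + 22 \cdot 17 \left(-28\right)\right)\right) \left(-603\right) = -167 + \left(741 - \left(6 - 10472\right)\right) \left(-603\right) = -167 + \left(741 - -10466\right) \left(-603\right) = -167 + \left(741 + 10466\right) \left(-603\right) = -167 + 11207 \left(-603\right) = -167 - 6757821 = -6757988$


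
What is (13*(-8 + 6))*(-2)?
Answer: 52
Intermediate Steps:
(13*(-8 + 6))*(-2) = (13*(-2))*(-2) = -26*(-2) = 52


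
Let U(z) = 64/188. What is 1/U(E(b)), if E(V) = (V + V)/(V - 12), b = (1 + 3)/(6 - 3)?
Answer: 47/16 ≈ 2.9375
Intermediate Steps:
b = 4/3 ≈ 1.3333
E(V) = 2*V/(-12 + V) (E(V) = (2*V)/(-12 + V) = 2*V/(-12 + V))
U(z) = 16/47 (U(z) = 64*(1/188) = 16/47)
1/U(E(b)) = 1/(16/47) = 47/16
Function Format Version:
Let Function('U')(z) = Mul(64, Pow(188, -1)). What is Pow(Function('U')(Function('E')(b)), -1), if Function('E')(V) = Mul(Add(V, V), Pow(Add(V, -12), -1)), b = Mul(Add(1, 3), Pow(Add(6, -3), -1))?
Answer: Rational(47, 16) ≈ 2.9375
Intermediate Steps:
b = Rational(4, 3) (b = Mul(4, Pow(3, -1)) = Mul(4, Rational(1, 3)) = Rational(4, 3) ≈ 1.3333)
Function('E')(V) = Mul(2, V, Pow(Add(-12, V), -1)) (Function('E')(V) = Mul(Mul(2, V), Pow(Add(-12, V), -1)) = Mul(2, V, Pow(Add(-12, V), -1)))
Function('U')(z) = Rational(16, 47) (Function('U')(z) = Mul(64, Rational(1, 188)) = Rational(16, 47))
Pow(Function('U')(Function('E')(b)), -1) = Pow(Rational(16, 47), -1) = Rational(47, 16)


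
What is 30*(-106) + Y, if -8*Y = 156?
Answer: -6399/2 ≈ -3199.5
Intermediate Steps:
Y = -39/2 (Y = -⅛*156 = -39/2 ≈ -19.500)
30*(-106) + Y = 30*(-106) - 39/2 = -3180 - 39/2 = -6399/2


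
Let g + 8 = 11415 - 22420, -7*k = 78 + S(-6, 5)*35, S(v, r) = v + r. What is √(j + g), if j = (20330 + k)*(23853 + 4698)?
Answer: √28432516182/7 ≈ 24089.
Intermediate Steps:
S(v, r) = r + v
k = -43/7 (k = -(78 + (5 - 6)*35)/7 = -(78 - 1*35)/7 = -(78 - 35)/7 = -⅐*43 = -43/7 ≈ -6.1429)
j = 4061865117/7 (j = (20330 - 43/7)*(23853 + 4698) = (142267/7)*28551 = 4061865117/7 ≈ 5.8027e+8)
g = -11013 (g = -8 + (11415 - 22420) = -8 - 11005 = -11013)
√(j + g) = √(4061865117/7 - 11013) = √(4061788026/7) = √28432516182/7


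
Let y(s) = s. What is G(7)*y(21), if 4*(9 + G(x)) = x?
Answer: -609/4 ≈ -152.25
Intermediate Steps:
G(x) = -9 + x/4
G(7)*y(21) = (-9 + (1/4)*7)*21 = (-9 + 7/4)*21 = -29/4*21 = -609/4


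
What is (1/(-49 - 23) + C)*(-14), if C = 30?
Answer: -15113/36 ≈ -419.81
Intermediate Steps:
(1/(-49 - 23) + C)*(-14) = (1/(-49 - 23) + 30)*(-14) = (1/(-72) + 30)*(-14) = (-1/72 + 30)*(-14) = (2159/72)*(-14) = -15113/36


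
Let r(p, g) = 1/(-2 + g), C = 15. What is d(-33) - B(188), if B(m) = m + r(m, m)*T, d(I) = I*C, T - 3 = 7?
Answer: -63524/93 ≈ -683.05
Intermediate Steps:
T = 10 (T = 3 + 7 = 10)
d(I) = 15*I (d(I) = I*15 = 15*I)
B(m) = m + 10/(-2 + m)
d(-33) - B(188) = 15*(-33) - (10 + 188*(-2 + 188))/(-2 + 188) = -495 - (10 + 188*186)/186 = -495 - (10 + 34968)/186 = -495 - 34978/186 = -495 - 1*17489/93 = -495 - 17489/93 = -63524/93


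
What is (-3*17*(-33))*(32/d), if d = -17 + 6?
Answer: -4896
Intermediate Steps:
d = -11
(-3*17*(-33))*(32/d) = (-3*17*(-33))*(32/(-11)) = (-51*(-33))*(32*(-1/11)) = 1683*(-32/11) = -4896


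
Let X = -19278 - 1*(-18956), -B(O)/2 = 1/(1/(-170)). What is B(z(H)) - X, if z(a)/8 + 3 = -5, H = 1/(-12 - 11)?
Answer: 662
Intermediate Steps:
H = -1/23 (H = 1/(-23) = -1/23 ≈ -0.043478)
z(a) = -64 (z(a) = -24 + 8*(-5) = -24 - 40 = -64)
B(O) = 340 (B(O) = -2/(1/(-170)) = -2/(-1/170) = -2*(-170) = 340)
X = -322 (X = -19278 + 18956 = -322)
B(z(H)) - X = 340 - 1*(-322) = 340 + 322 = 662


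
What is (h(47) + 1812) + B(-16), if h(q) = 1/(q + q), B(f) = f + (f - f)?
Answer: 168825/94 ≈ 1796.0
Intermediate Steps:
B(f) = f (B(f) = f + 0 = f)
h(q) = 1/(2*q)
(h(47) + 1812) + B(-16) = ((½)/47 + 1812) - 16 = ((½)*(1/47) + 1812) - 16 = (1/94 + 1812) - 16 = 170329/94 - 16 = 168825/94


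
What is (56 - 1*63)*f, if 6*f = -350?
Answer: 1225/3 ≈ 408.33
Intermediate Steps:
f = -175/3 (f = (1/6)*(-350) = -175/3 ≈ -58.333)
(56 - 1*63)*f = (56 - 1*63)*(-175/3) = (56 - 63)*(-175/3) = -7*(-175/3) = 1225/3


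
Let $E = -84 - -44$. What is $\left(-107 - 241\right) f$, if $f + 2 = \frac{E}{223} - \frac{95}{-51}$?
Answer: $\frac{417716}{3791} \approx 110.19$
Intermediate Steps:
$E = -40$ ($E = -84 + 44 = -40$)
$f = - \frac{3601}{11373}$ ($f = -2 - \left(- \frac{95}{51} + \frac{40}{223}\right) = -2 - - \frac{19145}{11373} = -2 + \left(- \frac{40}{223} + \frac{95}{51}\right) = -2 + \frac{19145}{11373} = - \frac{3601}{11373} \approx -0.31663$)
$\left(-107 - 241\right) f = \left(-107 - 241\right) \left(- \frac{3601}{11373}\right) = \left(-348\right) \left(- \frac{3601}{11373}\right) = \frac{417716}{3791}$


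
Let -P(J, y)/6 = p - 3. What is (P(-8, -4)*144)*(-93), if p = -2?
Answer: -401760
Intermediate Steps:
P(J, y) = 30 (P(J, y) = -6*(-2 - 3) = -6*(-5) = 30)
(P(-8, -4)*144)*(-93) = (30*144)*(-93) = 4320*(-93) = -401760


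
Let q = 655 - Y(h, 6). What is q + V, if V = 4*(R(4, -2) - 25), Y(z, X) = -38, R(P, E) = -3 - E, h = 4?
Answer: 589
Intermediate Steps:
V = -104 (V = 4*((-3 - 1*(-2)) - 25) = 4*((-3 + 2) - 25) = 4*(-1 - 25) = 4*(-26) = -104)
q = 693 (q = 655 - 1*(-38) = 655 + 38 = 693)
q + V = 693 - 104 = 589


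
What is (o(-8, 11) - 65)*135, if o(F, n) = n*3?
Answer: -4320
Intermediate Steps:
o(F, n) = 3*n
(o(-8, 11) - 65)*135 = (3*11 - 65)*135 = (33 - 65)*135 = -32*135 = -4320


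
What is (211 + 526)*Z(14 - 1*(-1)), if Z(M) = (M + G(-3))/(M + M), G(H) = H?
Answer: 1474/5 ≈ 294.80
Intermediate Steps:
Z(M) = (-3 + M)/(2*M) (Z(M) = (M - 3)/(M + M) = (-3 + M)/((2*M)) = (-3 + M)*(1/(2*M)) = (-3 + M)/(2*M))
(211 + 526)*Z(14 - 1*(-1)) = (211 + 526)*((-3 + (14 - 1*(-1)))/(2*(14 - 1*(-1)))) = 737*((-3 + (14 + 1))/(2*(14 + 1))) = 737*((½)*(-3 + 15)/15) = 737*((½)*(1/15)*12) = 737*(⅖) = 1474/5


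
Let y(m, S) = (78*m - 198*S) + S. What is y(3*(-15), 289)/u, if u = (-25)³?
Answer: 60443/15625 ≈ 3.8684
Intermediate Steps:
y(m, S) = -197*S + 78*m (y(m, S) = (-198*S + 78*m) + S = -197*S + 78*m)
u = -15625
y(3*(-15), 289)/u = (-197*289 + 78*(3*(-15)))/(-15625) = (-56933 + 78*(-45))*(-1/15625) = (-56933 - 3510)*(-1/15625) = -60443*(-1/15625) = 60443/15625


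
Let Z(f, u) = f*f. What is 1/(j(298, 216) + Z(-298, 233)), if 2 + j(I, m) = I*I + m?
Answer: 1/177822 ≈ 5.6236e-6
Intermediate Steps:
j(I, m) = -2 + m + I² (j(I, m) = -2 + (I*I + m) = -2 + (I² + m) = -2 + (m + I²) = -2 + m + I²)
Z(f, u) = f²
1/(j(298, 216) + Z(-298, 233)) = 1/((-2 + 216 + 298²) + (-298)²) = 1/((-2 + 216 + 88804) + 88804) = 1/(89018 + 88804) = 1/177822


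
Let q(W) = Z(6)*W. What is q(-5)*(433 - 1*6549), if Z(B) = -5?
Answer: -152900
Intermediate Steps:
q(W) = -5*W
q(-5)*(433 - 1*6549) = (-5*(-5))*(433 - 1*6549) = 25*(433 - 6549) = 25*(-6116) = -152900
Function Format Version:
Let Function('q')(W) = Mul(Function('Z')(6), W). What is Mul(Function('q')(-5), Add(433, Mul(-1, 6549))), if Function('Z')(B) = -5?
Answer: -152900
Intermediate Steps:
Function('q')(W) = Mul(-5, W)
Mul(Function('q')(-5), Add(433, Mul(-1, 6549))) = Mul(Mul(-5, -5), Add(433, Mul(-1, 6549))) = Mul(25, Add(433, -6549)) = Mul(25, -6116) = -152900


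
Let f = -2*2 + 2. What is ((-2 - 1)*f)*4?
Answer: 24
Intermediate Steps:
f = -2 (f = -4 + 2 = -2)
((-2 - 1)*f)*4 = ((-2 - 1)*(-2))*4 = -3*(-2)*4 = 6*4 = 24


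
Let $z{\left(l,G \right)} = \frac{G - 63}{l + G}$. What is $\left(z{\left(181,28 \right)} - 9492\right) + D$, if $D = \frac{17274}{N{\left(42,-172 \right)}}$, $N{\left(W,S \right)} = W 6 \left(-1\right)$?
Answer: $- \frac{83923957}{8778} \approx -9560.7$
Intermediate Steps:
$N{\left(W,S \right)} = - 6 W$ ($N{\left(W,S \right)} = 6 W \left(-1\right) = - 6 W$)
$D = - \frac{2879}{42}$ ($D = \frac{17274}{\left(-6\right) 42} = \frac{17274}{-252} = 17274 \left(- \frac{1}{252}\right) = - \frac{2879}{42} \approx -68.548$)
$z{\left(l,G \right)} = \frac{-63 + G}{G + l}$
$\left(z{\left(181,28 \right)} - 9492\right) + D = \left(\frac{-63 + 28}{28 + 181} - 9492\right) - \frac{2879}{42} = \left(\frac{1}{209} \left(-35\right) - 9492\right) - \frac{2879}{42} = \left(- \frac{35}{209} - 9492\right) - \frac{2879}{42} = - \frac{1983863}{209} - \frac{2879}{42} = - \frac{83923957}{8778}$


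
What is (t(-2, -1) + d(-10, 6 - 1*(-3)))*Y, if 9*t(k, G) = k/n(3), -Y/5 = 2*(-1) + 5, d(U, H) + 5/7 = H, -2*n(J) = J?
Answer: -7970/63 ≈ -126.51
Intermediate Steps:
n(J) = -J/2
d(U, H) = -5/7 + H
Y = -15 (Y = -5*(2*(-1) + 5) = -5*(-2 + 5) = -5*3 = -15)
t(k, G) = -2*k/27 (t(k, G) = (k/((-½*3)))/9 = (k/(-3/2))/9 = (k*(-⅔))/9 = (-2*k/3)/9 = -2*k/27)
(t(-2, -1) + d(-10, 6 - 1*(-3)))*Y = (-2/27*(-2) + (-5/7 + (6 - 1*(-3))))*(-15) = (4/27 + (-5/7 + (6 + 3)))*(-15) = (4/27 + (-5/7 + 9))*(-15) = (4/27 + 58/7)*(-15) = (1594/189)*(-15) = -7970/63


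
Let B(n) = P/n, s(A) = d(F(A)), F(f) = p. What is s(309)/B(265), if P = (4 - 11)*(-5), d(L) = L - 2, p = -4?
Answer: -318/7 ≈ -45.429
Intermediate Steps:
F(f) = -4
d(L) = -2 + L
s(A) = -6 (s(A) = -2 - 4 = -6)
P = 35 (P = -7*(-5) = 35)
B(n) = 35/n
s(309)/B(265) = -6/(35/265) = -6/(35*(1/265)) = -6/7/53 = -6*53/7 = -318/7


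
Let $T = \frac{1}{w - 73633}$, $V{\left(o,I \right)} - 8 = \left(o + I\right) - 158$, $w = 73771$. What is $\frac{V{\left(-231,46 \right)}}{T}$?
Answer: $-46230$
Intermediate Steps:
$V{\left(o,I \right)} = -150 + I + o$ ($V{\left(o,I \right)} = 8 - \left(158 - I - o\right) = 8 + \left(-158 + I + o\right) = -150 + I + o$)
$T = \frac{1}{138}$ ($T = \frac{1}{73771 - 73633} = \frac{1}{138} \approx 0.0072464$)
$\frac{V{\left(-231,46 \right)}}{T} = \left(-150 + 46 - 231\right) \frac{1}{\frac{1}{138}} = \left(-335\right) 138 = -46230$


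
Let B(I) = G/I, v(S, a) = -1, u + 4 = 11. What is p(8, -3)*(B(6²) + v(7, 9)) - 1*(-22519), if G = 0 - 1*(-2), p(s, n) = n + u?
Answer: 202637/9 ≈ 22515.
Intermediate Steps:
u = 7 (u = -4 + 11 = 7)
p(s, n) = 7 + n (p(s, n) = n + 7 = 7 + n)
G = 2 (G = 0 + 2 = 2)
B(I) = 2/I
p(8, -3)*(B(6²) + v(7, 9)) - 1*(-22519) = (7 - 3)*(2/(6²) - 1) - 1*(-22519) = 4*(2/36 - 1) + 22519 = 4*(2*(1/36) - 1) + 22519 = 4*(1/18 - 1) + 22519 = 4*(-17/18) + 22519 = -34/9 + 22519 = 202637/9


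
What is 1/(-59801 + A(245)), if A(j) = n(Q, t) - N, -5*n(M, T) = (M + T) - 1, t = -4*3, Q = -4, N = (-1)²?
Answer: -5/298993 ≈ -1.6723e-5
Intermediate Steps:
N = 1
t = -12
n(M, T) = ⅕ - M/5 - T/5 (n(M, T) = -((M + T) - 1)/5 = -(-1 + M + T)/5 = ⅕ - M/5 - T/5)
A(j) = 12/5 (A(j) = (⅕ - ⅕*(-4) - ⅕*(-12)) - 1*1 = (⅕ + ⅘ + 12/5) - 1 = 17/5 - 1 = 12/5)
1/(-59801 + A(245)) = 1/(-59801 + 12/5) = 1/(-298993/5) = -5/298993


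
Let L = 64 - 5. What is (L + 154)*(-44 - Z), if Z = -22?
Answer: -4686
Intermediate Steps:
L = 59
(L + 154)*(-44 - Z) = (59 + 154)*(-44 - 1*(-22)) = 213*(-44 + 22) = 213*(-22) = -4686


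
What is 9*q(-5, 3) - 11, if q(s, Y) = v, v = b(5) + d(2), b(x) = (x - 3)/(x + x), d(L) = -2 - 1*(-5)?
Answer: 89/5 ≈ 17.800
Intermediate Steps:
d(L) = 3 (d(L) = -2 + 5 = 3)
b(x) = (-3 + x)/(2*x) (b(x) = (-3 + x)/((2*x)) = (-3 + x)*(1/(2*x)) = (-3 + x)/(2*x))
v = 16/5 (v = (½)*(-3 + 5)/5 + 3 = (½)*(⅕)*2 + 3 = ⅕ + 3 = 16/5 ≈ 3.2000)
q(s, Y) = 16/5
9*q(-5, 3) - 11 = 9*(16/5) - 11 = 144/5 - 11 = 89/5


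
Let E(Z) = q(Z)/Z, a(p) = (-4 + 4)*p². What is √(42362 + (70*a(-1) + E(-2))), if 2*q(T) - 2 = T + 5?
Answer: 3*√18827/2 ≈ 205.82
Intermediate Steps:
q(T) = 7/2 + T/2 (q(T) = 1 + (T + 5)/2 = 1 + (5 + T)/2 = 1 + (5/2 + T/2) = 7/2 + T/2)
a(p) = 0 (a(p) = 0*p² = 0)
E(Z) = (7/2 + Z/2)/Z
√(42362 + (70*a(-1) + E(-2))) = √(42362 + (70*0 + (½)*(7 - 2)/(-2))) = √(42362 + (0 + (½)*(-½)*5)) = √(42362 + (0 - 5/4)) = √(42362 - 5/4) = √(169443/4) = 3*√18827/2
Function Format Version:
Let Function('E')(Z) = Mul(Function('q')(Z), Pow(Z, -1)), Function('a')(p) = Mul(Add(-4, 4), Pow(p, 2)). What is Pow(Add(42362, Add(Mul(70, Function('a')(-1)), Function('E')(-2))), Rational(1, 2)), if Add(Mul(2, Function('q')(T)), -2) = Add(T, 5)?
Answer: Mul(Rational(3, 2), Pow(18827, Rational(1, 2))) ≈ 205.82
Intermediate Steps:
Function('q')(T) = Add(Rational(7, 2), Mul(Rational(1, 2), T)) (Function('q')(T) = Add(1, Mul(Rational(1, 2), Add(T, 5))) = Add(1, Mul(Rational(1, 2), Add(5, T))) = Add(1, Add(Rational(5, 2), Mul(Rational(1, 2), T))) = Add(Rational(7, 2), Mul(Rational(1, 2), T)))
Function('a')(p) = 0 (Function('a')(p) = Mul(0, Pow(p, 2)) = 0)
Function('E')(Z) = Mul(Pow(Z, -1), Add(Rational(7, 2), Mul(Rational(1, 2), Z))) (Function('E')(Z) = Mul(Add(Rational(7, 2), Mul(Rational(1, 2), Z)), Pow(Z, -1)) = Mul(Pow(Z, -1), Add(Rational(7, 2), Mul(Rational(1, 2), Z))))
Pow(Add(42362, Add(Mul(70, Function('a')(-1)), Function('E')(-2))), Rational(1, 2)) = Pow(Add(42362, Add(Mul(70, 0), Mul(Rational(1, 2), Pow(-2, -1), Add(7, -2)))), Rational(1, 2)) = Pow(Add(42362, Add(0, Mul(Rational(1, 2), Rational(-1, 2), 5))), Rational(1, 2)) = Pow(Add(42362, Add(0, Rational(-5, 4))), Rational(1, 2)) = Pow(Add(42362, Rational(-5, 4)), Rational(1, 2)) = Pow(Rational(169443, 4), Rational(1, 2)) = Mul(Rational(3, 2), Pow(18827, Rational(1, 2)))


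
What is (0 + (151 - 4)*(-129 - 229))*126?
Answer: -6630876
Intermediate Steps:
(0 + (151 - 4)*(-129 - 229))*126 = (0 + 147*(-358))*126 = (0 - 52626)*126 = -52626*126 = -6630876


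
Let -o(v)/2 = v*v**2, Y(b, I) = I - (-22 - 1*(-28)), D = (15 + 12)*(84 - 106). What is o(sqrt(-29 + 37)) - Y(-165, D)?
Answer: 600 - 32*sqrt(2) ≈ 554.75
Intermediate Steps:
D = -594 (D = 27*(-22) = -594)
Y(b, I) = -6 + I (Y(b, I) = I - (-22 + 28) = I - 1*6 = I - 6 = -6 + I)
o(v) = -2*v**3 (o(v) = -2*v*v**2 = -2*v**3)
o(sqrt(-29 + 37)) - Y(-165, D) = -2*(-29 + 37)**(3/2) - (-6 - 594) = -2*16*sqrt(2) - 1*(-600) = -2*16*sqrt(2) + 600 = -32*sqrt(2) + 600 = 600 - 32*sqrt(2)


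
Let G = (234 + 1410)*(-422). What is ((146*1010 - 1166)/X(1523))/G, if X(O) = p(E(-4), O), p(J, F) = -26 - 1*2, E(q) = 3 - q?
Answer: 73147/9712752 ≈ 0.0075310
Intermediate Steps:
p(J, F) = -28 (p(J, F) = -26 - 2 = -28)
X(O) = -28
G = -693768 (G = 1644*(-422) = -693768)
((146*1010 - 1166)/X(1523))/G = ((146*1010 - 1166)/(-28))/(-693768) = ((147460 - 1166)*(-1/28))*(-1/693768) = (146294*(-1/28))*(-1/693768) = -73147/14*(-1/693768) = 73147/9712752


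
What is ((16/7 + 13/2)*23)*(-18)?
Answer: -25461/7 ≈ -3637.3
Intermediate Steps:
((16/7 + 13/2)*23)*(-18) = ((123/14)*23)*(-18) = (2829/14)*(-18) = -25461/7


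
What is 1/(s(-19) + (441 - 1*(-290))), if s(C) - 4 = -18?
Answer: 1/717 ≈ 0.0013947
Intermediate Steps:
s(C) = -14 (s(C) = 4 - 18 = -14)
1/(s(-19) + (441 - 1*(-290))) = 1/(-14 + (441 - 1*(-290))) = 1/(-14 + (441 + 290)) = 1/(-14 + 731) = 1/717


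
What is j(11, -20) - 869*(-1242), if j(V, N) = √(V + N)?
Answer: 1079298 + 3*I ≈ 1.0793e+6 + 3.0*I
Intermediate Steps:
j(V, N) = √(N + V)
j(11, -20) - 869*(-1242) = √(-20 + 11) - 869*(-1242) = √(-9) + 1079298 = 3*I + 1079298 = 1079298 + 3*I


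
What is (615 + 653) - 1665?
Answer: -397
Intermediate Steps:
(615 + 653) - 1665 = 1268 - 1665 = -397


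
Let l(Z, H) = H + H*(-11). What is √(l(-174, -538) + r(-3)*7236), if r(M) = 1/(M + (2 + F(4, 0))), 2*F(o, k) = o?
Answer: 2*√3154 ≈ 112.32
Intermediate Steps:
F(o, k) = o/2
l(Z, H) = -10*H (l(Z, H) = H - 11*H = -10*H)
r(M) = 1/(4 + M) (r(M) = 1/(M + (2 + (½)*4)) = 1/(M + (2 + 2)) = 1/(M + 4) = 1/(4 + M))
√(l(-174, -538) + r(-3)*7236) = √(-10*(-538) + 7236/(4 - 3)) = √(5380 + 7236/1) = √(5380 + 1*7236) = √(5380 + 7236) = √12616 = 2*√3154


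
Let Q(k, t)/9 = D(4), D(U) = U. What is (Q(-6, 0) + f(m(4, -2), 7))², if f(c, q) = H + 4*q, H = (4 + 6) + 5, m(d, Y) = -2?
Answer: 6241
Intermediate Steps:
Q(k, t) = 36 (Q(k, t) = 9*4 = 36)
H = 15 (H = 10 + 5 = 15)
f(c, q) = 15 + 4*q
(Q(-6, 0) + f(m(4, -2), 7))² = (36 + (15 + 4*7))² = (36 + (15 + 28))² = (36 + 43)² = 79² = 6241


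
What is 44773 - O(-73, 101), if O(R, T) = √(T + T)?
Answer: 44773 - √202 ≈ 44759.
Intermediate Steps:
O(R, T) = √2*√T (O(R, T) = √(2*T) = √2*√T)
44773 - O(-73, 101) = 44773 - √2*√101 = 44773 - √202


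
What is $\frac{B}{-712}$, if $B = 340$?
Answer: $- \frac{85}{178} \approx -0.47753$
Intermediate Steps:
$\frac{B}{-712} = \frac{340}{-712} = 340 \left(- \frac{1}{712}\right) = - \frac{85}{178}$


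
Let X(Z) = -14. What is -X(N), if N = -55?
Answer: 14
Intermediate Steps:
-X(N) = -1*(-14) = 14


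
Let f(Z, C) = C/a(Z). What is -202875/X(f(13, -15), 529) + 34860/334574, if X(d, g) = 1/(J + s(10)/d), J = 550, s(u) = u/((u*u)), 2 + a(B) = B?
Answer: -37327207477955/334574 ≈ -1.1157e+8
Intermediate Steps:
a(B) = -2 + B
s(u) = 1/u (s(u) = u/(u²) = u/u² = 1/u)
f(Z, C) = C/(-2 + Z)
X(d, g) = 1/(550 + 1/(10*d))
-202875/X(f(13, -15), 529) + 34860/334574 = -(-29755/2 + 1227393750/(-2 + 13)) + 34860/334574 = -202875/(10*(-15/11)/(1 + 5500*(-15/11))) + 34860*(1/334574) = -202875/(10*(-15*1/11)/(1 + 5500*(-15*1/11))) + 17430/167287 = -202875/(10*(-15/11)/(1 + 5500*(-15/11))) + 17430/167287 = -202875/(10*(-15/11)/(1 - 7500)) + 17430/167287 = -202875/(10*(-15/11)/(-7499)) + 17430/167287 = -202875/(10*(-15/11)*(-1/7499)) + 17430/167287 = -202875/150/82489 + 17430/167287 = -202875*82489/150 + 17430/167287 = -223132745/2 + 17430/167287 = -37327207477955/334574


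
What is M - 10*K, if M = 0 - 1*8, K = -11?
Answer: 102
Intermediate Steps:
M = -8 (M = 0 - 8 = -8)
M - 10*K = -8 - 10*(-11) = -8 + 110 = 102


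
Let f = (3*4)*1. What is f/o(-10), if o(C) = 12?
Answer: 1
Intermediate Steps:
f = 12 (f = 12*1 = 12)
f/o(-10) = 12/12 = 12*(1/12) = 1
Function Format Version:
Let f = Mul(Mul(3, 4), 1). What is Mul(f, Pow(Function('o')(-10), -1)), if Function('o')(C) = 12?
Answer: 1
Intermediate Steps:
f = 12 (f = Mul(12, 1) = 12)
Mul(f, Pow(Function('o')(-10), -1)) = Mul(12, Pow(12, -1)) = Mul(12, Rational(1, 12)) = 1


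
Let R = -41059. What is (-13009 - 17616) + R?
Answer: -71684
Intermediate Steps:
(-13009 - 17616) + R = (-13009 - 17616) - 41059 = -30625 - 41059 = -71684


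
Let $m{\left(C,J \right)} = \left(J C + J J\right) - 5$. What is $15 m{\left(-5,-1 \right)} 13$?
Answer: $195$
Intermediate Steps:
$m{\left(C,J \right)} = -5 + J^{2} + C J$ ($m{\left(C,J \right)} = \left(C J + J^{2}\right) - 5 = \left(J^{2} + C J\right) - 5 = -5 + J^{2} + C J$)
$15 m{\left(-5,-1 \right)} 13 = 15 \left(-5 + \left(-1\right)^{2} - -5\right) 13 = 15 \left(-5 + 1 + 5\right) 13 = 15 \cdot 1 \cdot 13 = 15 \cdot 13 = 195$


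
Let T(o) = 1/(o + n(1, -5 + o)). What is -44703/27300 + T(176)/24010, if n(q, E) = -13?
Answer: -833099879/508771900 ≈ -1.6375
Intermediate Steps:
T(o) = 1/(-13 + o) (T(o) = 1/(o - 13) = 1/(-13 + o))
-44703/27300 + T(176)/24010 = -44703/27300 + 1/((-13 + 176)*24010) = -44703*1/27300 + (1/24010)/163 = -14901/9100 + (1/163)*(1/24010) = -14901/9100 + 1/3913630 = -833099879/508771900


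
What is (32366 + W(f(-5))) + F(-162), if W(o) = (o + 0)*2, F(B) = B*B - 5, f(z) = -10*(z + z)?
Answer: 58805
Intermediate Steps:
f(z) = -20*z
F(B) = -5 + B**2 (F(B) = B**2 - 5 = -5 + B**2)
W(o) = 2*o (W(o) = o*2 = 2*o)
(32366 + W(f(-5))) + F(-162) = (32366 + 2*(-20*(-5))) + (-5 + (-162)**2) = (32366 + 2*100) + (-5 + 26244) = (32366 + 200) + 26239 = 32566 + 26239 = 58805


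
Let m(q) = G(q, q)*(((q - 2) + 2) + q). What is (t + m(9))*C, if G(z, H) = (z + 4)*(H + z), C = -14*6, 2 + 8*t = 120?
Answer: -355047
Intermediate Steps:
t = 59/4 (t = -¼ + (⅛)*120 = -¼ + 15 = 59/4 ≈ 14.750)
C = -84
G(z, H) = (4 + z)*(H + z)
m(q) = 2*q*(2*q² + 8*q) (m(q) = (q² + 4*q + 4*q + q*q)*(((q - 2) + 2) + q) = (q² + 4*q + 4*q + q²)*(((-2 + q) + 2) + q) = (2*q² + 8*q)*(q + q) = (2*q² + 8*q)*(2*q) = 2*q*(2*q² + 8*q))
(t + m(9))*C = (59/4 + 4*9²*(4 + 9))*(-84) = (59/4 + 4*81*13)*(-84) = (59/4 + 4212)*(-84) = (16907/4)*(-84) = -355047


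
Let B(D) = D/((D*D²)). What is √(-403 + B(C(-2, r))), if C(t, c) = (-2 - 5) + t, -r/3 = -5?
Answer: I*√32642/9 ≈ 20.075*I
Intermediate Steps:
r = 15 (r = -3*(-5) = 15)
C(t, c) = -7 + t
B(D) = D⁻² (B(D) = D/(D³) = D/D³ = D⁻²)
√(-403 + B(C(-2, r))) = √(-403 + (-7 - 2)⁻²) = √(-403 + (-9)⁻²) = √(-403 + 1/81) = √(-32642/81) = I*√32642/9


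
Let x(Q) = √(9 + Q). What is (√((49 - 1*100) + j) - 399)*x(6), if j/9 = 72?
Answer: √15*(-399 + √597) ≈ -1450.7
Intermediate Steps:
j = 648 (j = 9*72 = 648)
(√((49 - 1*100) + j) - 399)*x(6) = (√((49 - 1*100) + 648) - 399)*√(9 + 6) = (√((49 - 100) + 648) - 399)*√15 = (√(-51 + 648) - 399)*√15 = (√597 - 399)*√15 = (-399 + √597)*√15 = √15*(-399 + √597)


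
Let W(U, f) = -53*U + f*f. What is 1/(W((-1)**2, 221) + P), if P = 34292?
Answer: 1/83080 ≈ 1.2037e-5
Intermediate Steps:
W(U, f) = f**2 - 53*U (W(U, f) = -53*U + f**2 = f**2 - 53*U)
1/(W((-1)**2, 221) + P) = 1/((221**2 - 53*(-1)**2) + 34292) = 1/((48841 - 53*1) + 34292) = 1/((48841 - 53) + 34292) = 1/(48788 + 34292) = 1/83080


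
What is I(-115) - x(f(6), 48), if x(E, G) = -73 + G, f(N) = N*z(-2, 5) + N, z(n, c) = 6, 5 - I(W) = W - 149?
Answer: 294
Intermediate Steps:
I(W) = 154 - W (I(W) = 5 - (W - 149) = 5 - (-149 + W) = 5 + (149 - W) = 154 - W)
f(N) = 7*N (f(N) = N*6 + N = 6*N + N = 7*N)
I(-115) - x(f(6), 48) = (154 - 1*(-115)) - (-73 + 48) = (154 + 115) - 1*(-25) = 269 + 25 = 294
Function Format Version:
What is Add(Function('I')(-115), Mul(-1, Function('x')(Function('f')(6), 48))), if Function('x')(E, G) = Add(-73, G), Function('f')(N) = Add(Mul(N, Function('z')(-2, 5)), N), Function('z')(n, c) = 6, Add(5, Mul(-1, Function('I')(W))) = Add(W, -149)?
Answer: 294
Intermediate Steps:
Function('I')(W) = Add(154, Mul(-1, W)) (Function('I')(W) = Add(5, Mul(-1, Add(W, -149))) = Add(5, Mul(-1, Add(-149, W))) = Add(5, Add(149, Mul(-1, W))) = Add(154, Mul(-1, W)))
Function('f')(N) = Mul(7, N) (Function('f')(N) = Add(Mul(N, 6), N) = Add(Mul(6, N), N) = Mul(7, N))
Add(Function('I')(-115), Mul(-1, Function('x')(Function('f')(6), 48))) = Add(Add(154, Mul(-1, -115)), Mul(-1, Add(-73, 48))) = Add(Add(154, 115), Mul(-1, -25)) = Add(269, 25) = 294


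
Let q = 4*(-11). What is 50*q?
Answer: -2200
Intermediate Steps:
q = -44
50*q = 50*(-44) = -2200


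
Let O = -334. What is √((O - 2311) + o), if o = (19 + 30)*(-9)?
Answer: I*√3086 ≈ 55.552*I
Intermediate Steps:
o = -441 (o = 49*(-9) = -441)
√((O - 2311) + o) = √((-334 - 2311) - 441) = √(-2645 - 441) = √(-3086) = I*√3086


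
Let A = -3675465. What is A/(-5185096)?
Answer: 3675465/5185096 ≈ 0.70885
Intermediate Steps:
A/(-5185096) = -3675465/(-5185096) = -3675465*(-1/5185096) = 3675465/5185096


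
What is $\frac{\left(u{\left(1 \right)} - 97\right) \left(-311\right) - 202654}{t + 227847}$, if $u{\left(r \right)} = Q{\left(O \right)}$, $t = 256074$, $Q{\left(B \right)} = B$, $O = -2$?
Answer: $- \frac{171865}{483921} \approx -0.35515$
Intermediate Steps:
$u{\left(r \right)} = -2$
$\frac{\left(u{\left(1 \right)} - 97\right) \left(-311\right) - 202654}{t + 227847} = \frac{\left(-2 - 97\right) \left(-311\right) - 202654}{256074 + 227847} = \frac{\left(-99\right) \left(-311\right) - 202654}{483921} = \left(30789 - 202654\right) \frac{1}{483921} = \left(-171865\right) \frac{1}{483921} = - \frac{171865}{483921}$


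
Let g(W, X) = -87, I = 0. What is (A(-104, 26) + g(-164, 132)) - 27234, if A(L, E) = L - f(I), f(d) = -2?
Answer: -27423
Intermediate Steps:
A(L, E) = 2 + L (A(L, E) = L - 1*(-2) = L + 2 = 2 + L)
(A(-104, 26) + g(-164, 132)) - 27234 = ((2 - 104) - 87) - 27234 = (-102 - 87) - 27234 = -189 - 27234 = -27423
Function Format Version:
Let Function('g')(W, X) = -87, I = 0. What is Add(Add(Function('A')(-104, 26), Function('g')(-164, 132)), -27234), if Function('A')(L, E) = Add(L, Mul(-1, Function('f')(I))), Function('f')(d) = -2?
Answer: -27423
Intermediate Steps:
Function('A')(L, E) = Add(2, L) (Function('A')(L, E) = Add(L, Mul(-1, -2)) = Add(L, 2) = Add(2, L))
Add(Add(Function('A')(-104, 26), Function('g')(-164, 132)), -27234) = Add(Add(Add(2, -104), -87), -27234) = Add(Add(-102, -87), -27234) = Add(-189, -27234) = -27423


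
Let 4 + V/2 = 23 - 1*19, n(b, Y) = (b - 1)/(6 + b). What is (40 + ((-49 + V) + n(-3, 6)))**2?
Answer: 961/9 ≈ 106.78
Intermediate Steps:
n(b, Y) = (-1 + b)/(6 + b)
V = 0 (V = -8 + 2*(23 - 1*19) = -8 + 2*(23 - 19) = -8 + 2*4 = -8 + 8 = 0)
(40 + ((-49 + V) + n(-3, 6)))**2 = (40 + ((-49 + 0) + (-1 - 3)/(6 - 3)))**2 = (40 + (-49 - 4/3))**2 = (40 - 151/3)**2 = (-31/3)**2 = 961/9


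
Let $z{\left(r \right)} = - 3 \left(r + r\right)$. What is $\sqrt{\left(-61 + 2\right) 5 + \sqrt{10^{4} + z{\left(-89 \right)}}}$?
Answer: $\sqrt{-295 + \sqrt{10534}} \approx 13.87 i$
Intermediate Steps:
$z{\left(r \right)} = - 6 r$ ($z{\left(r \right)} = - 3 \cdot 2 r = - 6 r$)
$\sqrt{\left(-61 + 2\right) 5 + \sqrt{10^{4} + z{\left(-89 \right)}}} = \sqrt{\left(-61 + 2\right) 5 + \sqrt{10^{4} - -534}} = \sqrt{\left(-59\right) 5 + \sqrt{10000 + 534}} = \sqrt{-295 + \sqrt{10534}}$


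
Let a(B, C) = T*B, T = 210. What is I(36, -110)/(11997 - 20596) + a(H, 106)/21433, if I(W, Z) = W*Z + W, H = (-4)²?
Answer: 112995732/184302367 ≈ 0.61310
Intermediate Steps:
H = 16
a(B, C) = 210*B
I(W, Z) = W + W*Z
I(36, -110)/(11997 - 20596) + a(H, 106)/21433 = (36*(1 - 110))/(11997 - 20596) + (210*16)/21433 = (36*(-109))/(-8599) + 3360*(1/21433) = -3924*(-1/8599) + 3360/21433 = 3924/8599 + 3360/21433 = 112995732/184302367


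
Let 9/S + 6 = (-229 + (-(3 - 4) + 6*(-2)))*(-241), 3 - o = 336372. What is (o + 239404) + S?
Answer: -623097089/6426 ≈ -96965.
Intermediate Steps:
o = -336369 (o = 3 - 1*336372 = 3 - 336372 = -336369)
S = 1/6426 (S = 9/(-6 + (-229 + (-(3 - 4) + 6*(-2)))*(-241)) = 9/(-6 + (-229 + (-1*(-1) - 12))*(-241)) = 9/(-6 + (-229 + (1 - 12))*(-241)) = 9/(-6 + (-229 - 11)*(-241)) = 9/(-6 - 240*(-241)) = 9/(-6 + 57840) = 9/57834 = 9*(1/57834) = 1/6426 ≈ 0.00015562)
(o + 239404) + S = (-336369 + 239404) + 1/6426 = -96965 + 1/6426 = -623097089/6426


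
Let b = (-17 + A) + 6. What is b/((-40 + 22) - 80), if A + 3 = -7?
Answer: 3/14 ≈ 0.21429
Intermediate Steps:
A = -10 (A = -3 - 7 = -10)
b = -21 (b = (-17 - 10) + 6 = -27 + 6 = -21)
b/((-40 + 22) - 80) = -21/((-40 + 22) - 80) = -21/(-18 - 80) = -21/(-98) = -21*(-1/98) = 3/14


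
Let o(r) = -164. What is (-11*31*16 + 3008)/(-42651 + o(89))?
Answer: 2448/42815 ≈ 0.057176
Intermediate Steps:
(-11*31*16 + 3008)/(-42651 + o(89)) = (-11*31*16 + 3008)/(-42651 - 164) = (-341*16 + 3008)/(-42815) = (-5456 + 3008)*(-1/42815) = -2448*(-1/42815) = 2448/42815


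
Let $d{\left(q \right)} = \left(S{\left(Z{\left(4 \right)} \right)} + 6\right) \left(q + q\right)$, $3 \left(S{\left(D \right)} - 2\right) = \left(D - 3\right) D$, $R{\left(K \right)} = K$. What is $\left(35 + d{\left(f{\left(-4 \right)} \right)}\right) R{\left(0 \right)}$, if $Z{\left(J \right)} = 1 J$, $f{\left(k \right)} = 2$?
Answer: $0$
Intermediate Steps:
$Z{\left(J \right)} = J$
$S{\left(D \right)} = 2 + \frac{D \left(-3 + D\right)}{3}$ ($S{\left(D \right)} = 2 + \frac{\left(D - 3\right) D}{3} = 2 + \frac{\left(-3 + D\right) D}{3} = 2 + \frac{D \left(-3 + D\right)}{3}$)
$d{\left(q \right)} = \frac{56 q}{3}$ ($d{\left(q \right)} = \left(\left(2 - 4 + \frac{4^{2}}{3}\right) + 6\right) \left(q + q\right) = \left(\left(2 - 4 + \frac{1}{3} \cdot 16\right) + 6\right) 2 q = \left(\left(2 - 4 + \frac{16}{3}\right) + 6\right) 2 q = \left(\frac{10}{3} + 6\right) 2 q = \frac{28 \cdot 2 q}{3} = \frac{56 q}{3}$)
$\left(35 + d{\left(f{\left(-4 \right)} \right)}\right) R{\left(0 \right)} = \left(35 + \frac{56}{3} \cdot 2\right) 0 = \left(35 + \frac{112}{3}\right) 0 = \frac{217}{3} \cdot 0 = 0$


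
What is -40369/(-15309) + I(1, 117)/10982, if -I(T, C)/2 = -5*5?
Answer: 31721272/12008817 ≈ 2.6415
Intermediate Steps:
I(T, C) = 50 (I(T, C) = -(-10)*5 = -2*(-25) = 50)
-40369/(-15309) + I(1, 117)/10982 = -40369/(-15309) + 50/10982 = -40369*(-1/15309) + 50*(1/10982) = 5767/2187 + 25/5491 = 31721272/12008817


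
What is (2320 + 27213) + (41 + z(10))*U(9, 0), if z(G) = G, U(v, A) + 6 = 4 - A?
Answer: 29431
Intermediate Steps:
U(v, A) = -2 - A (U(v, A) = -6 + (4 - A) = -2 - A)
(2320 + 27213) + (41 + z(10))*U(9, 0) = (2320 + 27213) + (41 + 10)*(-2 - 1*0) = 29533 + 51*(-2 + 0) = 29533 + 51*(-2) = 29533 - 102 = 29431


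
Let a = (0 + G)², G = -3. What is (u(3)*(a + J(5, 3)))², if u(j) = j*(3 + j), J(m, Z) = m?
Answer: 63504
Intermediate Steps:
a = 9 (a = (0 - 3)² = (-3)² = 9)
(u(3)*(a + J(5, 3)))² = ((3*(3 + 3))*(9 + 5))² = ((3*6)*14)² = (18*14)² = 252² = 63504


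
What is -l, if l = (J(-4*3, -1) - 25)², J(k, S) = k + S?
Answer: -1444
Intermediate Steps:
J(k, S) = S + k
l = 1444 (l = ((-1 - 4*3) - 25)² = ((-1 - 12) - 25)² = (-13 - 25)² = (-38)² = 1444)
-l = -1*1444 = -1444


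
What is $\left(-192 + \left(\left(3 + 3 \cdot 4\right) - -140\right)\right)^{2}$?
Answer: $1369$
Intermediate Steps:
$\left(-192 + \left(\left(3 + 3 \cdot 4\right) - -140\right)\right)^{2} = \left(-192 + \left(\left(3 + 12\right) + 140\right)\right)^{2} = \left(-192 + \left(15 + 140\right)\right)^{2} = \left(-192 + 155\right)^{2} = \left(-37\right)^{2} = 1369$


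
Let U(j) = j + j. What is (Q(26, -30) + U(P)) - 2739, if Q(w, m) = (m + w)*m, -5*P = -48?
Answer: -12999/5 ≈ -2599.8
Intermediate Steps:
P = 48/5 (P = -⅕*(-48) = 48/5 ≈ 9.6000)
Q(w, m) = m*(m + w)
U(j) = 2*j
(Q(26, -30) + U(P)) - 2739 = (-30*(-30 + 26) + 2*(48/5)) - 2739 = (-30*(-4) + 96/5) - 2739 = (120 + 96/5) - 2739 = 696/5 - 2739 = -12999/5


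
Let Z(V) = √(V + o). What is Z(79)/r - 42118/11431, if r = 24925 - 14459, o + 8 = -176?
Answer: -42118/11431 + I*√105/10466 ≈ -3.6845 + 0.00097907*I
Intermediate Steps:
o = -184 (o = -8 - 176 = -184)
r = 10466
Z(V) = √(-184 + V) (Z(V) = √(V - 184) = √(-184 + V))
Z(79)/r - 42118/11431 = √(-184 + 79)/10466 - 42118/11431 = √(-105)*(1/10466) - 42118*1/11431 = (I*√105)*(1/10466) - 42118/11431 = I*√105/10466 - 42118/11431 = -42118/11431 + I*√105/10466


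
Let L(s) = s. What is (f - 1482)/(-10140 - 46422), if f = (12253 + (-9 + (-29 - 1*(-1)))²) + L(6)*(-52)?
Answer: -5914/28281 ≈ -0.20912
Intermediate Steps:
f = 13310 (f = (12253 + (-9 + (-29 - 1*(-1)))²) + 6*(-52) = (12253 + (-9 + (-29 + 1))²) - 312 = (12253 + (-9 - 28)²) - 312 = (12253 + (-37)²) - 312 = (12253 + 1369) - 312 = 13622 - 312 = 13310)
(f - 1482)/(-10140 - 46422) = (13310 - 1482)/(-10140 - 46422) = 11828/(-56562) = 11828*(-1/56562) = -5914/28281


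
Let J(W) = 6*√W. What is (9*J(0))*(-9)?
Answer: 0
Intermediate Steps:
(9*J(0))*(-9) = (9*(6*√0))*(-9) = (9*(6*0))*(-9) = (9*0)*(-9) = 0*(-9) = 0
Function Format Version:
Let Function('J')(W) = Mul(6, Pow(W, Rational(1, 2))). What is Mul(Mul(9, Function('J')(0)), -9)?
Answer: 0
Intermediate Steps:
Mul(Mul(9, Function('J')(0)), -9) = Mul(Mul(9, Mul(6, Pow(0, Rational(1, 2)))), -9) = Mul(Mul(9, Mul(6, 0)), -9) = Mul(Mul(9, 0), -9) = Mul(0, -9) = 0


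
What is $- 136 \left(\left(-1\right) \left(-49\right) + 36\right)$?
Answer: $-11560$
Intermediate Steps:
$- 136 \left(\left(-1\right) \left(-49\right) + 36\right) = - 136 \left(49 + 36\right) = \left(-136\right) 85 = -11560$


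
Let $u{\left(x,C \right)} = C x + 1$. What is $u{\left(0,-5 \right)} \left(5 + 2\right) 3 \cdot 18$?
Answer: $378$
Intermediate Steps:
$u{\left(x,C \right)} = 1 + C x$
$u{\left(0,-5 \right)} \left(5 + 2\right) 3 \cdot 18 = \left(1 - 0\right) \left(5 + 2\right) 3 \cdot 18 = \left(1 + 0\right) 7 \cdot 3 \cdot 18 = 1 \cdot 21 \cdot 18 = 21 \cdot 18 = 378$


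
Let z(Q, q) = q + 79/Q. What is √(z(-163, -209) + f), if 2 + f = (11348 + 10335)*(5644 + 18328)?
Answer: 2*√3452539687877/163 ≈ 22799.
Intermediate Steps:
f = 519784874 (f = -2 + (11348 + 10335)*(5644 + 18328) = -2 + 21683*23972 = -2 + 519784876 = 519784874)
√(z(-163, -209) + f) = √((-209 + 79/(-163)) + 519784874) = √((-209 + 79*(-1/163)) + 519784874) = √((-209 - 79/163) + 519784874) = √(-34146/163 + 519784874) = √(84724900316/163) = 2*√3452539687877/163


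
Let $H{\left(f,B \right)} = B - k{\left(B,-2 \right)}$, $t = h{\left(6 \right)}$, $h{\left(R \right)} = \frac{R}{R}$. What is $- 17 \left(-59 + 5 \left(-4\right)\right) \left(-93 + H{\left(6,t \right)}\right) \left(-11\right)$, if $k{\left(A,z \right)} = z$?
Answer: $1329570$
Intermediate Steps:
$h{\left(R \right)} = 1$
$t = 1$
$H{\left(f,B \right)} = 2 + B$ ($H{\left(f,B \right)} = B - -2 = B + 2 = 2 + B$)
$- 17 \left(-59 + 5 \left(-4\right)\right) \left(-93 + H{\left(6,t \right)}\right) \left(-11\right) = - 17 \left(-59 + 5 \left(-4\right)\right) \left(-93 + \left(2 + 1\right)\right) \left(-11\right) = - 17 \left(-59 - 20\right) \left(-93 + 3\right) \left(-11\right) = - 17 \left(\left(-79\right) \left(-90\right)\right) \left(-11\right) = \left(-17\right) 7110 \left(-11\right) = \left(-120870\right) \left(-11\right) = 1329570$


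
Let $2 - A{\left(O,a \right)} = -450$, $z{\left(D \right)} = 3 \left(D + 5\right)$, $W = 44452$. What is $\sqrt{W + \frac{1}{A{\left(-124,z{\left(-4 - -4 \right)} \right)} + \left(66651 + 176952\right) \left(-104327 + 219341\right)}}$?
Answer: $\frac{\sqrt{34894581974465753370274566}}{28017755894} \approx 210.84$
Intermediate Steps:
$z{\left(D \right)} = 15 + 3 D$ ($z{\left(D \right)} = 3 \left(5 + D\right) = 15 + 3 D$)
$A{\left(O,a \right)} = 452$ ($A{\left(O,a \right)} = 2 - -450 = 2 + 450 = 452$)
$\sqrt{W + \frac{1}{A{\left(-124,z{\left(-4 - -4 \right)} \right)} + \left(66651 + 176952\right) \left(-104327 + 219341\right)}} = \sqrt{44452 + \frac{1}{452 + \left(66651 + 176952\right) \left(-104327 + 219341\right)}} = \sqrt{44452 + \frac{1}{452 + 243603 \cdot 115014}} = \sqrt{44452 + \frac{1}{452 + 28017755442}} = \sqrt{44452 + \frac{1}{28017755894}} = \sqrt{\frac{1245445285000089}{28017755894}} = \frac{\sqrt{34894581974465753370274566}}{28017755894}$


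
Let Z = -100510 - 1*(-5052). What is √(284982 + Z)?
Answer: 2*√47381 ≈ 435.34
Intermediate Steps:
Z = -95458 (Z = -100510 + 5052 = -95458)
√(284982 + Z) = √(284982 - 95458) = √189524 = 2*√47381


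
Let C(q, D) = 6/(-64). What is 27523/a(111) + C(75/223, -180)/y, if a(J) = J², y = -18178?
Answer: 16010055971/7167076416 ≈ 2.2338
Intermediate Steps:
C(q, D) = -3/32 (C(q, D) = 6*(-1/64) = -3/32)
27523/a(111) + C(75/223, -180)/y = 27523/(111²) - 3/32/(-18178) = 27523/12321 - 3/32*(-1/18178) = 27523*(1/12321) + 3/581696 = 27523/12321 + 3/581696 = 16010055971/7167076416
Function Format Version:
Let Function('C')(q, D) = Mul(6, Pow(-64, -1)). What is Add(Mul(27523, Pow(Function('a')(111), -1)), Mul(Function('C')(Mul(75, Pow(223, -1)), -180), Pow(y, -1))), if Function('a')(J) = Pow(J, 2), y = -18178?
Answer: Rational(16010055971, 7167076416) ≈ 2.2338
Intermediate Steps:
Function('C')(q, D) = Rational(-3, 32) (Function('C')(q, D) = Mul(6, Rational(-1, 64)) = Rational(-3, 32))
Add(Mul(27523, Pow(Function('a')(111), -1)), Mul(Function('C')(Mul(75, Pow(223, -1)), -180), Pow(y, -1))) = Add(Mul(27523, Pow(Pow(111, 2), -1)), Mul(Rational(-3, 32), Pow(-18178, -1))) = Add(Mul(27523, Pow(12321, -1)), Mul(Rational(-3, 32), Rational(-1, 18178))) = Add(Mul(27523, Rational(1, 12321)), Rational(3, 581696)) = Add(Rational(27523, 12321), Rational(3, 581696)) = Rational(16010055971, 7167076416)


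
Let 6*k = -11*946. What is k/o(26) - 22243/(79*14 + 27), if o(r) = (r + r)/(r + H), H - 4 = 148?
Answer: -526389865/88374 ≈ -5956.4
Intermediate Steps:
H = 152 (H = 4 + 148 = 152)
k = -5203/3 (k = (-11*946)/6 = (1/6)*(-10406) = -5203/3 ≈ -1734.3)
o(r) = 2*r/(152 + r) (o(r) = (r + r)/(r + 152) = (2*r)/(152 + r) = 2*r/(152 + r))
k/o(26) - 22243/(79*14 + 27) = -5203/(3*(2*26/(152 + 26))) - 22243/(79*14 + 27) = -5203/(3*(2*26/178)) - 22243/(1106 + 27) = -5203/(3*(2*26*(1/178))) - 22243/1133 = -5203/(3*26/89) - 22243*1/1133 = -5203/3*89/26 - 22243/1133 = -463067/78 - 22243/1133 = -526389865/88374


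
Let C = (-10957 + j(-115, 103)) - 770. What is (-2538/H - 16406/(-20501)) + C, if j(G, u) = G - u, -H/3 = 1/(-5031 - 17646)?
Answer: -30273174137/1577 ≈ -1.9197e+7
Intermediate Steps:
H = 1/7559 (H = -3/(-5031 - 17646) = -3/(-22677) = -3*(-1/22677) = 1/7559 ≈ 0.00013229)
C = -11945 (C = (-10957 + (-115 - 1*103)) - 770 = (-10957 + (-115 - 103)) - 770 = (-10957 - 218) - 770 = -11175 - 770 = -11945)
(-2538/H - 16406/(-20501)) + C = (-2538/1/7559 - 16406/(-20501)) - 11945 = (-2538*7559 - 16406*(-1/20501)) - 11945 = (-19184742 + 1262/1577) - 11945 = -30254336872/1577 - 11945 = -30273174137/1577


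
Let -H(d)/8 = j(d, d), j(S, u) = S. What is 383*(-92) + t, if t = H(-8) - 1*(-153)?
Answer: -35019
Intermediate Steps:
H(d) = -8*d
t = 217 (t = -8*(-8) - 1*(-153) = 64 + 153 = 217)
383*(-92) + t = 383*(-92) + 217 = -35236 + 217 = -35019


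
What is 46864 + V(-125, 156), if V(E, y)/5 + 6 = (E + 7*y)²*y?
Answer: 729416254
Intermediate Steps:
V(E, y) = -30 + 5*y*(E + 7*y)² (V(E, y) = -30 + 5*((E + 7*y)²*y) = -30 + 5*(y*(E + 7*y)²) = -30 + 5*y*(E + 7*y)²)
46864 + V(-125, 156) = 46864 + (-30 + 5*156*(-125 + 7*156)²) = 46864 + (-30 + 5*156*(-125 + 1092)²) = 46864 + (-30 + 5*156*967²) = 46864 + (-30 + 5*156*935089) = 46864 + (-30 + 729369420) = 46864 + 729369390 = 729416254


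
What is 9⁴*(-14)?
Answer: -91854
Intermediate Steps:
9⁴*(-14) = 6561*(-14) = -91854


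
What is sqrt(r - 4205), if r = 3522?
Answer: I*sqrt(683) ≈ 26.134*I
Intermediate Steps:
sqrt(r - 4205) = sqrt(3522 - 4205) = sqrt(-683) = I*sqrt(683)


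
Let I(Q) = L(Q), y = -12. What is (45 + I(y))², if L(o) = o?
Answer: 1089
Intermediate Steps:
I(Q) = Q
(45 + I(y))² = (45 - 12)² = 33² = 1089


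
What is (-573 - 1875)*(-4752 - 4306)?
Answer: 22173984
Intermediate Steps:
(-573 - 1875)*(-4752 - 4306) = -2448*(-9058) = 22173984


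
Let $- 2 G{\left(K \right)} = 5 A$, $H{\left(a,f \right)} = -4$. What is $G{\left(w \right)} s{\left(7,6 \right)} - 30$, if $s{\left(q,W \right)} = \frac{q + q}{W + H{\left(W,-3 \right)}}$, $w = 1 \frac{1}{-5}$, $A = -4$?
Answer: $40$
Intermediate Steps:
$w = - \frac{1}{5}$ ($w = 1 \left(- \frac{1}{5}\right) = - \frac{1}{5} \approx -0.2$)
$G{\left(K \right)} = 10$ ($G{\left(K \right)} = - \frac{5 \left(-4\right)}{2} = \left(- \frac{1}{2}\right) \left(-20\right) = 10$)
$s{\left(q,W \right)} = \frac{2 q}{-4 + W}$ ($s{\left(q,W \right)} = \frac{q + q}{W - 4} = \frac{2 q}{-4 + W}$)
$G{\left(w \right)} s{\left(7,6 \right)} - 30 = 10 \cdot 2 \cdot 7 \frac{1}{-4 + 6} - 30 = 10 \cdot 2 \cdot 7 \cdot \frac{1}{2} - 30 = 10 \cdot 7 - 30 = 70 - 30 = 40$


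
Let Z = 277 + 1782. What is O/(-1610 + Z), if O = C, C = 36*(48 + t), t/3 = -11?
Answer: 540/449 ≈ 1.2027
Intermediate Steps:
t = -33 (t = 3*(-11) = -33)
C = 540 (C = 36*(48 - 33) = 36*15 = 540)
Z = 2059
O = 540
O/(-1610 + Z) = 540/(-1610 + 2059) = 540/449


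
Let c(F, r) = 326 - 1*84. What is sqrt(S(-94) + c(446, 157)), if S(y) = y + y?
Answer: 3*sqrt(6) ≈ 7.3485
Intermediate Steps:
S(y) = 2*y
c(F, r) = 242 (c(F, r) = 326 - 84 = 242)
sqrt(S(-94) + c(446, 157)) = sqrt(2*(-94) + 242) = sqrt(-188 + 242) = sqrt(54) = 3*sqrt(6)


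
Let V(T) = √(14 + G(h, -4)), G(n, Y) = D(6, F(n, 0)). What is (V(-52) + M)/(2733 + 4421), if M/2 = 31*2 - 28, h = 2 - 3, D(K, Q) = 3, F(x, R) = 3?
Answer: 34/3577 + √17/7154 ≈ 0.010081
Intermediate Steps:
h = -1
M = 68 (M = 2*(31*2 - 28) = 2*(62 - 28) = 2*34 = 68)
G(n, Y) = 3
V(T) = √17 (V(T) = √(14 + 3) = √17)
(V(-52) + M)/(2733 + 4421) = (√17 + 68)/(2733 + 4421) = (68 + √17)/7154 = (68 + √17)*(1/7154) = 34/3577 + √17/7154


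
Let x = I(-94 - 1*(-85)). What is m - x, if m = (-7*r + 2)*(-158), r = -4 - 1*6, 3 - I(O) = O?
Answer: -11388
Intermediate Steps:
I(O) = 3 - O
r = -10 (r = -4 - 6 = -10)
m = -11376 (m = (-7*(-10) + 2)*(-158) = (70 + 2)*(-158) = 72*(-158) = -11376)
x = 12 (x = 3 - (-94 - 1*(-85)) = 3 - (-94 + 85) = 3 - 1*(-9) = 3 + 9 = 12)
m - x = -11376 - 1*12 = -11376 - 12 = -11388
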